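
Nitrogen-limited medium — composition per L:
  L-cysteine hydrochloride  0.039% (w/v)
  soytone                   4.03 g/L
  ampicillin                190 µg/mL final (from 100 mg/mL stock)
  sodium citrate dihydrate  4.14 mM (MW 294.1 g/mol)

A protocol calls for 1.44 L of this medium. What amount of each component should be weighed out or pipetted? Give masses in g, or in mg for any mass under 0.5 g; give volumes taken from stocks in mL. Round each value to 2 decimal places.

L-cysteine hydrochloride 0.56 g; soytone 5.80 g; ampicillin 2.74 mL; sodium citrate dihydrate 1.75 g

Working volume: 1.44 L.
L-cysteine hydrochloride: 0.039% w/v = 0.39 g/L → 0.39 × 1.44 L = 0.56 g
soytone: 4.03 g/L × 1.44 L = 5.80 g
ampicillin: dilute stock: 190 µg/mL × 1440 mL ÷ 100000 µg/mL = 2.74 mL
sodium citrate dihydrate: 4.14 mmol/L × 294.1 g/mol × 1.44 L ÷ 1000 = 1.75 g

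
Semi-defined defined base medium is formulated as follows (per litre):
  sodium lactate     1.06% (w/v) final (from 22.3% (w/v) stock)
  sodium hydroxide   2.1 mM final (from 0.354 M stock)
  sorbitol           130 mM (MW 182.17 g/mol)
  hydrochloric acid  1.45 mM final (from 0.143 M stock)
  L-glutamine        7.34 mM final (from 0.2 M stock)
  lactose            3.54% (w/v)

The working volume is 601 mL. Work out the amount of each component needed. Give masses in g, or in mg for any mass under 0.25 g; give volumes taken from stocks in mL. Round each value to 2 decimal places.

Working volume: 601 mL = 0.601 L.
sodium lactate: dilute stock: 1.06% ÷ 22.3% × 601 mL = 28.57 mL
sodium hydroxide: C1V1 = C2V2 → 2.1 mM × 601 mL ÷ 354 mM = 3.57 mL
sorbitol: 130 mmol/L × 182.17 g/mol × 0.601 L ÷ 1000 = 14.23 g
hydrochloric acid: C1V1 = C2V2 → 1.45 mM × 601 mL ÷ 143 mM = 6.09 mL
L-glutamine: dilute stock: 7.34 mM × 601 mL ÷ 200 mM = 22.06 mL
lactose: 3.54% w/v = 35.4 g/L → 35.4 × 0.601 L = 21.28 g

sodium lactate 28.57 mL; sodium hydroxide 3.57 mL; sorbitol 14.23 g; hydrochloric acid 6.09 mL; L-glutamine 22.06 mL; lactose 21.28 g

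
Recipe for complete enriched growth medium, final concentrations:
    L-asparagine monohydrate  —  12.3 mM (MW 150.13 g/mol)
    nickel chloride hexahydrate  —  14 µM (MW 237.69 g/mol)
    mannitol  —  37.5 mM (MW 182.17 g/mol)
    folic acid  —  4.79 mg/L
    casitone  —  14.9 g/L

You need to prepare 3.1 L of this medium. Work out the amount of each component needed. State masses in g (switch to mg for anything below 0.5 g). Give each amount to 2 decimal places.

Working volume: 3.1 L.
L-asparagine monohydrate: 12.3 mmol/L × 150.13 g/mol × 3.1 L ÷ 1000 = 5.72 g
nickel chloride hexahydrate: 14 µmol/L × 237.69 g/mol × 3.1 L ÷ 1000 = 10.32 mg
mannitol: 37.5 mmol/L × 182.17 g/mol × 3.1 L ÷ 1000 = 21.18 g
folic acid: 4.79 mg/L × 3.1 L = 14.85 mg
casitone: 14.9 g/L × 3.1 L = 46.19 g

L-asparagine monohydrate 5.72 g; nickel chloride hexahydrate 10.32 mg; mannitol 21.18 g; folic acid 14.85 mg; casitone 46.19 g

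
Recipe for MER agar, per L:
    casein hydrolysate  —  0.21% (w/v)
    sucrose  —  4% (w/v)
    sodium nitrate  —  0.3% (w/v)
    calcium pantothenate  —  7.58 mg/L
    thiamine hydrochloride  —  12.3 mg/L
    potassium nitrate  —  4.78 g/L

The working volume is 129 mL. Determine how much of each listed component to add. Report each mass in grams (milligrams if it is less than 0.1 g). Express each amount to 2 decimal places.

Working volume: 129 mL = 0.129 L.
casein hydrolysate: 0.21 g per 100 mL × 129 mL ÷ 100 = 0.27 g
sucrose: 4% w/v = 40 g/L → 40 × 0.129 L = 5.16 g
sodium nitrate: 0.3% w/v = 3 g/L → 3 × 0.129 L = 0.39 g
calcium pantothenate: 7.58 mg/L × 0.129 L = 0.98 mg
thiamine hydrochloride: 12.3 mg/L × 0.129 L = 1.59 mg
potassium nitrate: 4.78 g/L × 0.129 L = 0.62 g

casein hydrolysate 0.27 g; sucrose 5.16 g; sodium nitrate 0.39 g; calcium pantothenate 0.98 mg; thiamine hydrochloride 1.59 mg; potassium nitrate 0.62 g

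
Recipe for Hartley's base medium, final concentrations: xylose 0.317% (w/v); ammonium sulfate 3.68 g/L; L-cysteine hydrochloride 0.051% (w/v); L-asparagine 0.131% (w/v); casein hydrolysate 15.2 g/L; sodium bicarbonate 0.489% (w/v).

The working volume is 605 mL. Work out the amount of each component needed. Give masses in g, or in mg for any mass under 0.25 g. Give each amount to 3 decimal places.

Scale factor relative to 1 L: 0.605.
xylose: 0.317 g per 100 mL × 605 mL ÷ 100 = 1.918 g
ammonium sulfate: 3.68 g/L × 0.605 L = 2.226 g
L-cysteine hydrochloride: 0.051 g per 100 mL × 605 mL ÷ 100 = 0.309 g
L-asparagine: 0.131 g per 100 mL × 605 mL ÷ 100 = 0.793 g
casein hydrolysate: 15.2 g/L × 0.605 L = 9.196 g
sodium bicarbonate: 0.489 g per 100 mL × 605 mL ÷ 100 = 2.958 g

xylose 1.918 g; ammonium sulfate 2.226 g; L-cysteine hydrochloride 0.309 g; L-asparagine 0.793 g; casein hydrolysate 9.196 g; sodium bicarbonate 2.958 g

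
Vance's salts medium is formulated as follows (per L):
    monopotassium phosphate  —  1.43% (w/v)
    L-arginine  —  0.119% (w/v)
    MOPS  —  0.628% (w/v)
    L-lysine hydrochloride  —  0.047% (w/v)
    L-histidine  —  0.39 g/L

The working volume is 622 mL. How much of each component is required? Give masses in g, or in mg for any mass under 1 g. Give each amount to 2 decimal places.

Target volume = 622 mL = 0.622 L.
monopotassium phosphate: 1.43% w/v = 14.3 g/L → 14.3 × 0.622 L = 8.89 g
L-arginine: 0.119% w/v = 1.19 g/L → 1.19 × 0.622 L = 0.74018 g = 740.18 mg
MOPS: 0.628 g per 100 mL × 622 mL ÷ 100 = 3.91 g
L-lysine hydrochloride: 0.047 g per 100 mL × 622 mL ÷ 100 = 0.29234 g = 292.34 mg
L-histidine: 0.39 g/L × 0.622 L = 0.24258 g = 242.58 mg

monopotassium phosphate 8.89 g; L-arginine 740.18 mg; MOPS 3.91 g; L-lysine hydrochloride 292.34 mg; L-histidine 242.58 mg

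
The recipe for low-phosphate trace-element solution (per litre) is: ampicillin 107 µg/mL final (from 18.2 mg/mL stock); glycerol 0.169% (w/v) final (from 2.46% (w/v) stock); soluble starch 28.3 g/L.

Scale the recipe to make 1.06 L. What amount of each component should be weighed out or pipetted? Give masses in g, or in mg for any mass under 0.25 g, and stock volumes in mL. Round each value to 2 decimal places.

ampicillin 6.23 mL; glycerol 72.82 mL; soluble starch 30.00 g

Scale factor relative to 1 L: 1.06.
ampicillin: C1V1 = C2V2 → 107 µg/mL × 1060 mL ÷ 18200 µg/mL = 6.23 mL
glycerol: V = C2·V2/C1 = 0.169% ÷ 2.46% × 1060 mL = 72.82 mL
soluble starch: 28.3 g/L × 1.06 L = 30.00 g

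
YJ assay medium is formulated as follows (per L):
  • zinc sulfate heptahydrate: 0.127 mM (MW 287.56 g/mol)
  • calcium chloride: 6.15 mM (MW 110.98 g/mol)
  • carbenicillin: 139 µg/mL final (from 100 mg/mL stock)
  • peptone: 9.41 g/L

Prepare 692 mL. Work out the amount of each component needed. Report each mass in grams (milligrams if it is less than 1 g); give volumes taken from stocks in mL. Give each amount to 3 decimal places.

Target volume = 692 mL = 0.692 L.
zinc sulfate heptahydrate: 0.127 mmol/L × 287.56 mg/mmol × 0.692 L = 25.272 mg
calcium chloride: 6.15 mmol/L × 110.98 mg/mmol × 0.692 L = 472.309 mg
carbenicillin: V = C2·V2/C1 = 139 µg/mL × 692 mL ÷ 100000 µg/mL = 0.962 mL
peptone: 9.41 g/L × 0.692 L = 6.512 g

zinc sulfate heptahydrate 25.272 mg; calcium chloride 472.309 mg; carbenicillin 0.962 mL; peptone 6.512 g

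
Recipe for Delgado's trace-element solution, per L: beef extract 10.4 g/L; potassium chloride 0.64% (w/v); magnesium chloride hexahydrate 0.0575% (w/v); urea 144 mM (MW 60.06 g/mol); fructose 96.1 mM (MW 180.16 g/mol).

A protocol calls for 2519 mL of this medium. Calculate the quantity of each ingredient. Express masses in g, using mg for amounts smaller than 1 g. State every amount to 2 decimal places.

Scale factor relative to 1 L: 2.519.
beef extract: 10.4 g/L × 2.519 L = 26.20 g
potassium chloride: 0.64 g per 100 mL × 2519 mL ÷ 100 = 16.12 g
magnesium chloride hexahydrate: 0.0575 g per 100 mL × 2519 mL ÷ 100 = 1.45 g
urea: 144 mmol/L × 60.06 g/mol × 2.519 L ÷ 1000 = 21.79 g
fructose: 96.1 mmol/L × 180.16 g/mol × 2.519 L ÷ 1000 = 43.61 g

beef extract 26.20 g; potassium chloride 16.12 g; magnesium chloride hexahydrate 1.45 g; urea 21.79 g; fructose 43.61 g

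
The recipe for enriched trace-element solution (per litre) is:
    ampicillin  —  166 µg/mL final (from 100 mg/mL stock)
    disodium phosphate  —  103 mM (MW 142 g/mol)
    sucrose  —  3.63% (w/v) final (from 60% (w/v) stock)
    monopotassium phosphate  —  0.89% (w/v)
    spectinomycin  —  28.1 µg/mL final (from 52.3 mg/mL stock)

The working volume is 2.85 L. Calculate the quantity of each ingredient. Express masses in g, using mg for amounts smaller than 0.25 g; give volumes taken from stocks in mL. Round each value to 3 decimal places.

Working volume: 2.85 L.
ampicillin: C1V1 = C2V2 → 166 µg/mL × 2850 mL ÷ 100000 µg/mL = 4.731 mL
disodium phosphate: 103 mmol/L × 142 g/mol × 2.85 L ÷ 1000 = 41.684 g
sucrose: C1V1 = C2V2 → 3.63% ÷ 60% × 2850 mL = 172.425 mL
monopotassium phosphate: 0.89% w/v = 8.9 g/L → 8.9 × 2.85 L = 25.365 g
spectinomycin: dilute stock: 28.1 µg/mL × 2850 mL ÷ 52300 µg/mL = 1.531 mL

ampicillin 4.731 mL; disodium phosphate 41.684 g; sucrose 172.425 mL; monopotassium phosphate 25.365 g; spectinomycin 1.531 mL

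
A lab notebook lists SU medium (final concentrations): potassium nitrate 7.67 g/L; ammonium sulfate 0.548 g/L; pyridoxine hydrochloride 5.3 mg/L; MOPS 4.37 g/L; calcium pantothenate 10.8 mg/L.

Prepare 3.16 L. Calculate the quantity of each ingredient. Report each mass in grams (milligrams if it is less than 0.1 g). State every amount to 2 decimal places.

Working volume: 3.16 L.
potassium nitrate: 7.67 g/L × 3.16 L = 24.24 g
ammonium sulfate: 0.548 g/L × 3.16 L = 1.73 g
pyridoxine hydrochloride: 5.3 mg/L × 3.16 L = 16.75 mg
MOPS: 4.37 g/L × 3.16 L = 13.81 g
calcium pantothenate: 10.8 mg/L × 3.16 L = 34.13 mg

potassium nitrate 24.24 g; ammonium sulfate 1.73 g; pyridoxine hydrochloride 16.75 mg; MOPS 13.81 g; calcium pantothenate 34.13 mg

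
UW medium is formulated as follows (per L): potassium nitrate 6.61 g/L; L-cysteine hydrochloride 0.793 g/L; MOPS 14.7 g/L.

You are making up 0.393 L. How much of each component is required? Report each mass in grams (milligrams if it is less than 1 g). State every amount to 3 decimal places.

Working volume: 0.393 L.
potassium nitrate: 6.61 g/L × 0.393 L = 2.598 g
L-cysteine hydrochloride: 0.793 g/L × 0.393 L = 0.311649 g = 311.649 mg
MOPS: 14.7 g/L × 0.393 L = 5.777 g

potassium nitrate 2.598 g; L-cysteine hydrochloride 311.649 mg; MOPS 5.777 g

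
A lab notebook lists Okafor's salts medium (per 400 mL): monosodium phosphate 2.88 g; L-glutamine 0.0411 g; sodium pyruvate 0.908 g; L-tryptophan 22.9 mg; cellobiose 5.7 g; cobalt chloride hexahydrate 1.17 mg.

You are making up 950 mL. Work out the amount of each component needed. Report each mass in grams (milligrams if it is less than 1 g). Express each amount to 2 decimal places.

Ratio of target to recipe volume: 950 / 400 = 2.375.
monosodium phosphate: 2.88 g × (950 mL / 400 mL) = 6.84 g
L-glutamine: 0.0411 g × (950 mL / 400 mL) = 0.0976125 g = 97.61 mg
sodium pyruvate: 0.908 g × (950 mL / 400 mL) = 2.16 g
L-tryptophan: 22.9 mg × (950 mL / 400 mL) = 54.39 mg
cellobiose: 5.7 g × (950 mL / 400 mL) = 13.54 g
cobalt chloride hexahydrate: 1.17 mg × (950 mL / 400 mL) = 2.78 mg

monosodium phosphate 6.84 g; L-glutamine 97.61 mg; sodium pyruvate 2.16 g; L-tryptophan 54.39 mg; cellobiose 13.54 g; cobalt chloride hexahydrate 2.78 mg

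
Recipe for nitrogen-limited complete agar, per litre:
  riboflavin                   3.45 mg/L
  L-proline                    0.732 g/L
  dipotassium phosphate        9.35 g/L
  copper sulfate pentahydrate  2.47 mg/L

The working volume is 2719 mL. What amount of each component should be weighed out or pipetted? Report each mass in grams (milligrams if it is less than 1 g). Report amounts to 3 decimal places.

riboflavin 9.381 mg; L-proline 1.990 g; dipotassium phosphate 25.423 g; copper sulfate pentahydrate 6.716 mg

Working volume: 2719 mL = 2.719 L.
riboflavin: 3.45 mg/L × 2.719 L = 9.381 mg
L-proline: 0.732 g/L × 2.719 L = 1.990 g
dipotassium phosphate: 9.35 g/L × 2.719 L = 25.423 g
copper sulfate pentahydrate: 2.47 mg/L × 2.719 L = 6.716 mg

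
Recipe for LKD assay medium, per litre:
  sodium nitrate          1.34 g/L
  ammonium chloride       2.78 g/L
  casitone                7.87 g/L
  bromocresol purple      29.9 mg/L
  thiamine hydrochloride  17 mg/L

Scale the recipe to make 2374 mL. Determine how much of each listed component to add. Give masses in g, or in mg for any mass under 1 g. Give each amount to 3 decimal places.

sodium nitrate 3.181 g; ammonium chloride 6.600 g; casitone 18.683 g; bromocresol purple 70.983 mg; thiamine hydrochloride 40.358 mg

Working volume: 2374 mL = 2.374 L.
sodium nitrate: 1.34 g/L × 2.374 L = 3.181 g
ammonium chloride: 2.78 g/L × 2.374 L = 6.600 g
casitone: 7.87 g/L × 2.374 L = 18.683 g
bromocresol purple: 29.9 mg/L × 2.374 L = 70.983 mg
thiamine hydrochloride: 17 mg/L × 2.374 L = 40.358 mg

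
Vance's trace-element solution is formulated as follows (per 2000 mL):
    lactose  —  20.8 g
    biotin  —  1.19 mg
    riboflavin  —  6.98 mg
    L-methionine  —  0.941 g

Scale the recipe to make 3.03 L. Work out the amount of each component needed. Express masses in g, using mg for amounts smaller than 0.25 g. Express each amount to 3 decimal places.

Scale factor = 3030 mL / 2000 mL = 1.515.
lactose: 20.8 g × (3030 mL / 2000 mL) = 31.512 g
biotin: 1.19 mg × (3030 mL / 2000 mL) = 1.803 mg
riboflavin: 6.98 mg × (3030 mL / 2000 mL) = 10.575 mg
L-methionine: 0.941 g × (3030 mL / 2000 mL) = 1.426 g

lactose 31.512 g; biotin 1.803 mg; riboflavin 10.575 mg; L-methionine 1.426 g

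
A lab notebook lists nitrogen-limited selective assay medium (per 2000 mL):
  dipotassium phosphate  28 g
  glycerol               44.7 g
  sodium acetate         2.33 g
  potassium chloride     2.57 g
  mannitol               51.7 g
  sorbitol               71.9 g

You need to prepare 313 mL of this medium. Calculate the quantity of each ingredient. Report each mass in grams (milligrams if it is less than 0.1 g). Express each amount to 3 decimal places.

dipotassium phosphate 4.382 g; glycerol 6.996 g; sodium acetate 0.365 g; potassium chloride 0.402 g; mannitol 8.091 g; sorbitol 11.252 g

Ratio of target to recipe volume: 313 / 2000 = 0.1565.
dipotassium phosphate: 28 g × (313 mL / 2000 mL) = 4.382 g
glycerol: 44.7 g × (313 mL / 2000 mL) = 6.996 g
sodium acetate: 2.33 g × (313 mL / 2000 mL) = 0.365 g
potassium chloride: 2.57 g × (313 mL / 2000 mL) = 0.402 g
mannitol: 51.7 g × (313 mL / 2000 mL) = 8.091 g
sorbitol: 71.9 g × (313 mL / 2000 mL) = 11.252 g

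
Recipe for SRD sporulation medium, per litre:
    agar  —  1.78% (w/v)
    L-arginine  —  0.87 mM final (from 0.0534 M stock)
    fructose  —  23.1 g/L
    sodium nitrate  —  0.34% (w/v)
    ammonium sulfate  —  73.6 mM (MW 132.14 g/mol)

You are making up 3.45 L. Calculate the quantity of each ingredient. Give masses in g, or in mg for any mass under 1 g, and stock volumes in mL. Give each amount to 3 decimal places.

agar 61.410 g; L-arginine 56.208 mL; fructose 79.695 g; sodium nitrate 11.730 g; ammonium sulfate 33.553 g

Scale factor relative to 1 L: 3.45.
agar: 1.78% w/v = 17.8 g/L → 17.8 × 3.45 L = 61.410 g
L-arginine: dilute stock: 0.87 mM × 3450 mL ÷ 53.4 mM = 56.208 mL
fructose: 23.1 g/L × 3.45 L = 79.695 g
sodium nitrate: 0.34 g per 100 mL × 3450 mL ÷ 100 = 11.730 g
ammonium sulfate: 73.6 mmol/L × 132.14 g/mol × 3.45 L ÷ 1000 = 33.553 g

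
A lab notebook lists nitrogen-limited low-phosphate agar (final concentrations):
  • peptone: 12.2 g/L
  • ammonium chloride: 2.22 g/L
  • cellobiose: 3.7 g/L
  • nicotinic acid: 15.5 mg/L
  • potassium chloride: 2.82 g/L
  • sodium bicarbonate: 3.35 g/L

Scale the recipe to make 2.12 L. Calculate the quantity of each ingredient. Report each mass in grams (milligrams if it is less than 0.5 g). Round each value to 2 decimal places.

Scale factor relative to 1 L: 2.12.
peptone: 12.2 g/L × 2.12 L = 25.86 g
ammonium chloride: 2.22 g/L × 2.12 L = 4.71 g
cellobiose: 3.7 g/L × 2.12 L = 7.84 g
nicotinic acid: 15.5 mg/L × 2.12 L = 32.86 mg
potassium chloride: 2.82 g/L × 2.12 L = 5.98 g
sodium bicarbonate: 3.35 g/L × 2.12 L = 7.10 g

peptone 25.86 g; ammonium chloride 4.71 g; cellobiose 7.84 g; nicotinic acid 32.86 mg; potassium chloride 5.98 g; sodium bicarbonate 7.10 g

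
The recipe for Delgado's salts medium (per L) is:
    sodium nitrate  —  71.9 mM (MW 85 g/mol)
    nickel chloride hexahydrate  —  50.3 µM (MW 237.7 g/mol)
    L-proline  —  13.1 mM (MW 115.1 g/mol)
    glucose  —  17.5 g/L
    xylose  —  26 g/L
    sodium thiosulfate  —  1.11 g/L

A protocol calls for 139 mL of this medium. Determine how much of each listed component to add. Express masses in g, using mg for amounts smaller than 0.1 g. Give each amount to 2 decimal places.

sodium nitrate 0.85 g; nickel chloride hexahydrate 1.66 mg; L-proline 0.21 g; glucose 2.43 g; xylose 3.61 g; sodium thiosulfate 0.15 g

Target volume = 139 mL = 0.139 L.
sodium nitrate: 71.9 mmol/L × 85 g/mol × 0.139 L ÷ 1000 = 0.85 g
nickel chloride hexahydrate: 50.3 µmol/L × 237.7 g/mol × 0.139 L ÷ 1000 = 1.66 mg
L-proline: 13.1 mmol/L × 115.1 g/mol × 0.139 L ÷ 1000 = 0.21 g
glucose: 17.5 g/L × 0.139 L = 2.43 g
xylose: 26 g/L × 0.139 L = 3.61 g
sodium thiosulfate: 1.11 g/L × 0.139 L = 0.15 g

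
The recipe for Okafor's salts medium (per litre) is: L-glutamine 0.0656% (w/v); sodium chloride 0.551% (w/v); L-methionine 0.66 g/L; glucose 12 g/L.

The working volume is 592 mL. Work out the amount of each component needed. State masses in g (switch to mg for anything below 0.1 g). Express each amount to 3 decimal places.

L-glutamine 0.388 g; sodium chloride 3.262 g; L-methionine 0.391 g; glucose 7.104 g

Scale factor relative to 1 L: 0.592.
L-glutamine: 0.0656 g per 100 mL × 592 mL ÷ 100 = 0.388 g
sodium chloride: 0.551 g per 100 mL × 592 mL ÷ 100 = 3.262 g
L-methionine: 0.66 g/L × 0.592 L = 0.391 g
glucose: 12 g/L × 0.592 L = 7.104 g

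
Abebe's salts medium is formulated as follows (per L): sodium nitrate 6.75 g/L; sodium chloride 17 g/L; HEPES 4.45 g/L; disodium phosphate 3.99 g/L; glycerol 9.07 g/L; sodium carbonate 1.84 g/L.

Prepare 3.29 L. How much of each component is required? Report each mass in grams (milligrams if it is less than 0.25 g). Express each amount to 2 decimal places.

sodium nitrate 22.21 g; sodium chloride 55.93 g; HEPES 14.64 g; disodium phosphate 13.13 g; glycerol 29.84 g; sodium carbonate 6.05 g

Working volume: 3.29 L.
sodium nitrate: 6.75 g/L × 3.29 L = 22.21 g
sodium chloride: 17 g/L × 3.29 L = 55.93 g
HEPES: 4.45 g/L × 3.29 L = 14.64 g
disodium phosphate: 3.99 g/L × 3.29 L = 13.13 g
glycerol: 9.07 g/L × 3.29 L = 29.84 g
sodium carbonate: 1.84 g/L × 3.29 L = 6.05 g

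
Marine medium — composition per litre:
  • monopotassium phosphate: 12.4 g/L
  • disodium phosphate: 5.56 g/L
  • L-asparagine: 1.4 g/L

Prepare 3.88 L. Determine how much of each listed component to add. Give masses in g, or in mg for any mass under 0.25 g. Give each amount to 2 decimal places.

Working volume: 3.88 L.
monopotassium phosphate: 12.4 g/L × 3.88 L = 48.11 g
disodium phosphate: 5.56 g/L × 3.88 L = 21.57 g
L-asparagine: 1.4 g/L × 3.88 L = 5.43 g

monopotassium phosphate 48.11 g; disodium phosphate 21.57 g; L-asparagine 5.43 g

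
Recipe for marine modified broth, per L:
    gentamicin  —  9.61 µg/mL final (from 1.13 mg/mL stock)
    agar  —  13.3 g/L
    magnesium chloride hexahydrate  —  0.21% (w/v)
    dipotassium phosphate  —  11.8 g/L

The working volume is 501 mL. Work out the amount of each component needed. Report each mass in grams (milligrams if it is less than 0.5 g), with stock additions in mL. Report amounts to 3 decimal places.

gentamicin 4.261 mL; agar 6.663 g; magnesium chloride hexahydrate 1.052 g; dipotassium phosphate 5.912 g

Working volume: 501 mL = 0.501 L.
gentamicin: V = C2·V2/C1 = 9.61 µg/mL × 501 mL ÷ 1130 µg/mL = 4.261 mL
agar: 13.3 g/L × 0.501 L = 6.663 g
magnesium chloride hexahydrate: 0.21% w/v = 2.1 g/L → 2.1 × 0.501 L = 1.052 g
dipotassium phosphate: 11.8 g/L × 0.501 L = 5.912 g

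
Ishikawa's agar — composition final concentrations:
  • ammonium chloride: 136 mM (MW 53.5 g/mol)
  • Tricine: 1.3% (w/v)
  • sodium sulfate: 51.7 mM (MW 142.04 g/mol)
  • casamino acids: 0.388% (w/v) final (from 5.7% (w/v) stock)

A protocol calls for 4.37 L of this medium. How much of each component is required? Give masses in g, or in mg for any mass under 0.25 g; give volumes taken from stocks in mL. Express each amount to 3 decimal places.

Scale factor relative to 1 L: 4.37.
ammonium chloride: 136 mmol/L × 53.5 g/mol × 4.37 L ÷ 1000 = 31.796 g
Tricine: 1.3% w/v = 13 g/L → 13 × 4.37 L = 56.810 g
sodium sulfate: 51.7 mmol/L × 142.04 g/mol × 4.37 L ÷ 1000 = 32.091 g
casamino acids: V = C2·V2/C1 = 0.388% ÷ 5.7% × 4370 mL = 297.467 mL

ammonium chloride 31.796 g; Tricine 56.810 g; sodium sulfate 32.091 g; casamino acids 297.467 mL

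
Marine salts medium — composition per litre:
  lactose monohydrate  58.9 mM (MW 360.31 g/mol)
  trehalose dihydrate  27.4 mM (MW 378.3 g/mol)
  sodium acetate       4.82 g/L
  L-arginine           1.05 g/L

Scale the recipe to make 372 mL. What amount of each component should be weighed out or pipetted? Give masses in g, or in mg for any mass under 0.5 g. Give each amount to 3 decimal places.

lactose monohydrate 7.895 g; trehalose dihydrate 3.856 g; sodium acetate 1.793 g; L-arginine 390.600 mg

Working volume: 372 mL = 0.372 L.
lactose monohydrate: 58.9 mmol/L × 360.31 g/mol × 0.372 L ÷ 1000 = 7.895 g
trehalose dihydrate: 27.4 mmol/L × 378.3 g/mol × 0.372 L ÷ 1000 = 3.856 g
sodium acetate: 4.82 g/L × 0.372 L = 1.793 g
L-arginine: 1.05 g/L × 0.372 L = 0.3906 g = 390.600 mg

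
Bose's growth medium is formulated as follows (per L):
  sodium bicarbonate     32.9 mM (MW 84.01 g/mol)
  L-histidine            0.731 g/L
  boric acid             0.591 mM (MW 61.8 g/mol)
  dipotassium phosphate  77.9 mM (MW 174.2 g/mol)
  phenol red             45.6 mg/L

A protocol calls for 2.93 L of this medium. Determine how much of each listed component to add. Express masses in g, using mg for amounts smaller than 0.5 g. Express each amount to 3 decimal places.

sodium bicarbonate 8.098 g; L-histidine 2.142 g; boric acid 107.015 mg; dipotassium phosphate 39.761 g; phenol red 133.608 mg

Scale factor relative to 1 L: 2.93.
sodium bicarbonate: 32.9 mmol/L × 84.01 g/mol × 2.93 L ÷ 1000 = 8.098 g
L-histidine: 0.731 g/L × 2.93 L = 2.142 g
boric acid: 0.591 mmol/L × 61.8 mg/mmol × 2.93 L = 107.015 mg
dipotassium phosphate: 77.9 mmol/L × 174.2 g/mol × 2.93 L ÷ 1000 = 39.761 g
phenol red: 45.6 mg/L × 2.93 L = 133.608 mg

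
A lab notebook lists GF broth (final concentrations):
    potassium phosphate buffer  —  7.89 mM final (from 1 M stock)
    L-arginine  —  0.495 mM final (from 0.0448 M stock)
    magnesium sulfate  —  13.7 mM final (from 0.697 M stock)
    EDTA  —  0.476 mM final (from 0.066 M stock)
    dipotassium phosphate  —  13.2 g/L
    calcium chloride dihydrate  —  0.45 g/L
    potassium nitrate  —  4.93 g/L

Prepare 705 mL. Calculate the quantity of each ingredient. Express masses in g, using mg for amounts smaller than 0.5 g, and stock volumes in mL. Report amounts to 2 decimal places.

potassium phosphate buffer 5.56 mL; L-arginine 7.79 mL; magnesium sulfate 13.86 mL; EDTA 5.08 mL; dipotassium phosphate 9.31 g; calcium chloride dihydrate 317.25 mg; potassium nitrate 3.48 g

Target volume = 705 mL = 0.705 L.
potassium phosphate buffer: V = C2·V2/C1 = 7.89 mM × 705 mL ÷ 1000 mM = 5.56 mL
L-arginine: C1V1 = C2V2 → 0.495 mM × 705 mL ÷ 44.8 mM = 7.79 mL
magnesium sulfate: C1V1 = C2V2 → 13.7 mM × 705 mL ÷ 697 mM = 13.86 mL
EDTA: dilute stock: 0.476 mM × 705 mL ÷ 66 mM = 5.08 mL
dipotassium phosphate: 13.2 g/L × 0.705 L = 9.31 g
calcium chloride dihydrate: 0.45 g/L × 0.705 L = 0.31725 g = 317.25 mg
potassium nitrate: 4.93 g/L × 0.705 L = 3.48 g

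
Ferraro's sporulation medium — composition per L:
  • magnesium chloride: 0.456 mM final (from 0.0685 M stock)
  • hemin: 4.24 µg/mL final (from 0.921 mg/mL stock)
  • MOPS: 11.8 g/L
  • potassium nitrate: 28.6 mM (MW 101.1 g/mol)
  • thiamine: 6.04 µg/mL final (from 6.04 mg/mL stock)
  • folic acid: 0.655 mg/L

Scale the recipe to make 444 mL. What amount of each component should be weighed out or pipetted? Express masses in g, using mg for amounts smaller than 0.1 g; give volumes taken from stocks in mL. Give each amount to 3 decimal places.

Scale factor relative to 1 L: 0.444.
magnesium chloride: C1V1 = C2V2 → 0.456 mM × 444 mL ÷ 68.5 mM = 2.956 mL
hemin: dilute stock: 4.24 µg/mL × 444 mL ÷ 921 µg/mL = 2.044 mL
MOPS: 11.8 g/L × 0.444 L = 5.239 g
potassium nitrate: 28.6 mmol/L × 101.1 g/mol × 0.444 L ÷ 1000 = 1.284 g
thiamine: V = C2·V2/C1 = 6.04 µg/mL × 444 mL ÷ 6040 µg/mL = 0.444 mL
folic acid: 0.655 mg/L × 0.444 L = 0.291 mg

magnesium chloride 2.956 mL; hemin 2.044 mL; MOPS 5.239 g; potassium nitrate 1.284 g; thiamine 0.444 mL; folic acid 0.291 mg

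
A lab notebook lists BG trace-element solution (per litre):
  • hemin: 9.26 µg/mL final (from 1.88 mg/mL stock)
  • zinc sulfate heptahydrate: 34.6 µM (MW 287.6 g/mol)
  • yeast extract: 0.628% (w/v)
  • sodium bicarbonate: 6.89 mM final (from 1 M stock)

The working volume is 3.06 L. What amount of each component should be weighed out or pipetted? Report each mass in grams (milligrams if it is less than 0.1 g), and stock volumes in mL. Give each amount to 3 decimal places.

hemin 15.072 mL; zinc sulfate heptahydrate 30.450 mg; yeast extract 19.217 g; sodium bicarbonate 21.083 mL

Working volume: 3.06 L.
hemin: C1V1 = C2V2 → 9.26 µg/mL × 3060 mL ÷ 1880 µg/mL = 15.072 mL
zinc sulfate heptahydrate: 34.6 µmol/L × 287.6 g/mol × 3.06 L ÷ 1000 = 30.450 mg
yeast extract: 0.628 g per 100 mL × 3060 mL ÷ 100 = 19.217 g
sodium bicarbonate: V = C2·V2/C1 = 6.89 mM × 3060 mL ÷ 1000 mM = 21.083 mL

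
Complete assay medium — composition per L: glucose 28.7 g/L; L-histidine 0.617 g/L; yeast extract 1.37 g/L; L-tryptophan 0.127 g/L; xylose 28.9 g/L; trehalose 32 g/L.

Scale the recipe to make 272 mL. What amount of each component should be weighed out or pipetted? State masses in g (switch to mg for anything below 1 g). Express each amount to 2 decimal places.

glucose 7.81 g; L-histidine 167.82 mg; yeast extract 372.64 mg; L-tryptophan 34.54 mg; xylose 7.86 g; trehalose 8.70 g

Scale factor relative to 1 L: 0.272.
glucose: 28.7 g/L × 0.272 L = 7.81 g
L-histidine: 0.617 g/L × 0.272 L = 0.167824 g = 167.82 mg
yeast extract: 1.37 g/L × 0.272 L = 0.37264 g = 372.64 mg
L-tryptophan: 0.127 g/L × 0.272 L = 0.034544 g = 34.54 mg
xylose: 28.9 g/L × 0.272 L = 7.86 g
trehalose: 32 g/L × 0.272 L = 8.70 g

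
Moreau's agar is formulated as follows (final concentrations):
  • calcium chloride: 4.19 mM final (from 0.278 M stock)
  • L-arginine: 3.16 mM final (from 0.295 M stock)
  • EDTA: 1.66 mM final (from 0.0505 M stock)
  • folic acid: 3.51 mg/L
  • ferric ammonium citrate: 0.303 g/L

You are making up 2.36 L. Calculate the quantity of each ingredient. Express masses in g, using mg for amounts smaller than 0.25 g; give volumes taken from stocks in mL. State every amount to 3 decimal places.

Working volume: 2.36 L.
calcium chloride: V = C2·V2/C1 = 4.19 mM × 2360 mL ÷ 278 mM = 35.570 mL
L-arginine: C1V1 = C2V2 → 3.16 mM × 2360 mL ÷ 295 mM = 25.280 mL
EDTA: C1V1 = C2V2 → 1.66 mM × 2360 mL ÷ 50.5 mM = 77.576 mL
folic acid: 3.51 mg/L × 2.36 L = 8.284 mg
ferric ammonium citrate: 0.303 g/L × 2.36 L = 0.715 g

calcium chloride 35.570 mL; L-arginine 25.280 mL; EDTA 77.576 mL; folic acid 8.284 mg; ferric ammonium citrate 0.715 g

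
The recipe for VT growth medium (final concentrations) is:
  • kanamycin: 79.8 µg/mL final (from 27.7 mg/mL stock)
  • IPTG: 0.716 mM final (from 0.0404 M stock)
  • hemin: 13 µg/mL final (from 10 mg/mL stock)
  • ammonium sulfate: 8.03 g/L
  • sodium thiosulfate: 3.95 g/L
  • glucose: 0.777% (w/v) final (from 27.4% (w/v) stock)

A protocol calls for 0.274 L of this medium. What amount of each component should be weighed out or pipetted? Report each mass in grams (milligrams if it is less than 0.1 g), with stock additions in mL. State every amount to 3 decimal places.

Scale factor relative to 1 L: 0.274.
kanamycin: C1V1 = C2V2 → 79.8 µg/mL × 274 mL ÷ 27700 µg/mL = 0.789 mL
IPTG: V = C2·V2/C1 = 0.716 mM × 274 mL ÷ 40.4 mM = 4.856 mL
hemin: dilute stock: 13 µg/mL × 274 mL ÷ 10000 µg/mL = 0.356 mL
ammonium sulfate: 8.03 g/L × 0.274 L = 2.200 g
sodium thiosulfate: 3.95 g/L × 0.274 L = 1.082 g
glucose: V = C2·V2/C1 = 0.777% ÷ 27.4% × 274 mL = 7.770 mL

kanamycin 0.789 mL; IPTG 4.856 mL; hemin 0.356 mL; ammonium sulfate 2.200 g; sodium thiosulfate 1.082 g; glucose 7.770 mL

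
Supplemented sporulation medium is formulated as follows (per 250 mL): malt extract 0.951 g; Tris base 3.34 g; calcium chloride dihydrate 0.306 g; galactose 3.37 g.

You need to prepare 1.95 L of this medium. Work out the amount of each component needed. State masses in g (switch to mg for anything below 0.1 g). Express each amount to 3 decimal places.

Ratio of target to recipe volume: 1950 / 250 = 7.8.
malt extract: 0.951 g × (1950 mL / 250 mL) = 7.418 g
Tris base: 3.34 g × (1950 mL / 250 mL) = 26.052 g
calcium chloride dihydrate: 0.306 g × (1950 mL / 250 mL) = 2.387 g
galactose: 3.37 g × (1950 mL / 250 mL) = 26.286 g

malt extract 7.418 g; Tris base 26.052 g; calcium chloride dihydrate 2.387 g; galactose 26.286 g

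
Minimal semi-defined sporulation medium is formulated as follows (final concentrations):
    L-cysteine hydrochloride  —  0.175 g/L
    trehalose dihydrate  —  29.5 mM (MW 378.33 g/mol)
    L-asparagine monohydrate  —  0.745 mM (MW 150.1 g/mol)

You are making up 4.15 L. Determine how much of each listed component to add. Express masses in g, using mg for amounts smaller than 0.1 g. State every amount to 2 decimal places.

L-cysteine hydrochloride 0.73 g; trehalose dihydrate 46.32 g; L-asparagine monohydrate 0.46 g

Working volume: 4.15 L.
L-cysteine hydrochloride: 0.175 g/L × 4.15 L = 0.73 g
trehalose dihydrate: 29.5 mmol/L × 378.33 g/mol × 4.15 L ÷ 1000 = 46.32 g
L-asparagine monohydrate: 0.745 mmol/L × 150.1 g/mol × 4.15 L ÷ 1000 = 0.46 g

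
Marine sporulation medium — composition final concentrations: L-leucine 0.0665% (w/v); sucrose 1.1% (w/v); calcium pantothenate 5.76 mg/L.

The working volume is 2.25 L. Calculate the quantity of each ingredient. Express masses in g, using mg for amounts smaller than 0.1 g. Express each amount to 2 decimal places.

Working volume: 2.25 L.
L-leucine: 0.0665% w/v = 0.665 g/L → 0.665 × 2.25 L = 1.50 g
sucrose: 1.1% w/v = 11 g/L → 11 × 2.25 L = 24.75 g
calcium pantothenate: 5.76 mg/L × 2.25 L = 12.96 mg

L-leucine 1.50 g; sucrose 24.75 g; calcium pantothenate 12.96 mg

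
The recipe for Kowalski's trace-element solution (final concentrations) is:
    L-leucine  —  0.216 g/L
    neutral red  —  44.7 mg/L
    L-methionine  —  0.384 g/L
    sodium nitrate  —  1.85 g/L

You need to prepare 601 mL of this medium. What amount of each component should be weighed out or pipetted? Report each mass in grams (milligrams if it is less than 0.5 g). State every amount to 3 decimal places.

Target volume = 601 mL = 0.601 L.
L-leucine: 0.216 g/L × 0.601 L = 0.129816 g = 129.816 mg
neutral red: 44.7 mg/L × 0.601 L = 26.865 mg
L-methionine: 0.384 g/L × 0.601 L = 0.230784 g = 230.784 mg
sodium nitrate: 1.85 g/L × 0.601 L = 1.112 g

L-leucine 129.816 mg; neutral red 26.865 mg; L-methionine 230.784 mg; sodium nitrate 1.112 g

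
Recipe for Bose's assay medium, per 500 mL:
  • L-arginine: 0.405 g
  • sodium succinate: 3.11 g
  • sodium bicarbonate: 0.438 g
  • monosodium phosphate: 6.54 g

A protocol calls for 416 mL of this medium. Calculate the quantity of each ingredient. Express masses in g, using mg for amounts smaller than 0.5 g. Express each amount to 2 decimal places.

Scale factor = 416 mL / 500 mL = 0.832.
L-arginine: 0.405 g × (416 mL / 500 mL) = 0.33696 g = 336.96 mg
sodium succinate: 3.11 g × (416 mL / 500 mL) = 2.59 g
sodium bicarbonate: 0.438 g × (416 mL / 500 mL) = 0.364416 g = 364.42 mg
monosodium phosphate: 6.54 g × (416 mL / 500 mL) = 5.44 g

L-arginine 336.96 mg; sodium succinate 2.59 g; sodium bicarbonate 364.42 mg; monosodium phosphate 5.44 g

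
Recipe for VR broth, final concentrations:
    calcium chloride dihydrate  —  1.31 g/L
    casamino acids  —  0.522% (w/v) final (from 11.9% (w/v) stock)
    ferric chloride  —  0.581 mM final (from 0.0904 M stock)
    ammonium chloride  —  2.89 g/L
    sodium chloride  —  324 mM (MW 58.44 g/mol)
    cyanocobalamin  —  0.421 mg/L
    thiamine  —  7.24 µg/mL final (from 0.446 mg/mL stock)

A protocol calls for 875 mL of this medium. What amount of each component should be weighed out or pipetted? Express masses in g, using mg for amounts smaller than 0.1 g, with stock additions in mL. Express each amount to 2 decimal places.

Scale factor relative to 1 L: 0.875.
calcium chloride dihydrate: 1.31 g/L × 0.875 L = 1.15 g
casamino acids: V = C2·V2/C1 = 0.522% ÷ 11.9% × 875 mL = 38.38 mL
ferric chloride: C1V1 = C2V2 → 0.581 mM × 875 mL ÷ 90.4 mM = 5.62 mL
ammonium chloride: 2.89 g/L × 0.875 L = 2.53 g
sodium chloride: 324 mmol/L × 58.44 g/mol × 0.875 L ÷ 1000 = 16.57 g
cyanocobalamin: 0.421 mg/L × 0.875 L = 0.37 mg
thiamine: V = C2·V2/C1 = 7.24 µg/mL × 875 mL ÷ 446 µg/mL = 14.20 mL

calcium chloride dihydrate 1.15 g; casamino acids 38.38 mL; ferric chloride 5.62 mL; ammonium chloride 2.53 g; sodium chloride 16.57 g; cyanocobalamin 0.37 mg; thiamine 14.20 mL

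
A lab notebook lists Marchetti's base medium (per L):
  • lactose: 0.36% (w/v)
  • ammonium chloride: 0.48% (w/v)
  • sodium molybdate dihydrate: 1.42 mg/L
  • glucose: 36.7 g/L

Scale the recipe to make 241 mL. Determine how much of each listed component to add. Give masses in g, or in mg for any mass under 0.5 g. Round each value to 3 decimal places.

lactose 0.868 g; ammonium chloride 1.157 g; sodium molybdate dihydrate 0.342 mg; glucose 8.845 g

Target volume = 241 mL = 0.241 L.
lactose: 0.36 g per 100 mL × 241 mL ÷ 100 = 0.868 g
ammonium chloride: 0.48 g per 100 mL × 241 mL ÷ 100 = 1.157 g
sodium molybdate dihydrate: 1.42 mg/L × 0.241 L = 0.342 mg
glucose: 36.7 g/L × 0.241 L = 8.845 g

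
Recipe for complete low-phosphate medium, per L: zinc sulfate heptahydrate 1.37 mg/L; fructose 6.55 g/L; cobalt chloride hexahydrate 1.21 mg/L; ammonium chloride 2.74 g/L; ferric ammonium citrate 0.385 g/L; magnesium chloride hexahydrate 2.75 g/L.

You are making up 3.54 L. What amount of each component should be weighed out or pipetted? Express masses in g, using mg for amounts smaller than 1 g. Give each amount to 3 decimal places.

Scale factor relative to 1 L: 3.54.
zinc sulfate heptahydrate: 1.37 mg/L × 3.54 L = 4.850 mg
fructose: 6.55 g/L × 3.54 L = 23.187 g
cobalt chloride hexahydrate: 1.21 mg/L × 3.54 L = 4.283 mg
ammonium chloride: 2.74 g/L × 3.54 L = 9.700 g
ferric ammonium citrate: 0.385 g/L × 3.54 L = 1.363 g
magnesium chloride hexahydrate: 2.75 g/L × 3.54 L = 9.735 g

zinc sulfate heptahydrate 4.850 mg; fructose 23.187 g; cobalt chloride hexahydrate 4.283 mg; ammonium chloride 9.700 g; ferric ammonium citrate 1.363 g; magnesium chloride hexahydrate 9.735 g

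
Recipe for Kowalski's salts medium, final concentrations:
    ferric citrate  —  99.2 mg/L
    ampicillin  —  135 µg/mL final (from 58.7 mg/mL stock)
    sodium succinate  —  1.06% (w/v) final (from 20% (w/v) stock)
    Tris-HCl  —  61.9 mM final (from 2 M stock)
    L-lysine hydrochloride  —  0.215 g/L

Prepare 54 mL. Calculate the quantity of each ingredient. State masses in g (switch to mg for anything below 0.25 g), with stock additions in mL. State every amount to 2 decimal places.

Scale factor relative to 1 L: 0.054.
ferric citrate: 99.2 mg/L × 0.054 L = 5.36 mg
ampicillin: V = C2·V2/C1 = 135 µg/mL × 54 mL ÷ 58700 µg/mL = 0.12 mL
sodium succinate: V = C2·V2/C1 = 1.06% ÷ 20% × 54 mL = 2.86 mL
Tris-HCl: dilute stock: 61.9 mM × 54 mL ÷ 2000 mM = 1.67 mL
L-lysine hydrochloride: 0.215 g/L × 0.054 L = 0.01161 g = 11.61 mg

ferric citrate 5.36 mg; ampicillin 0.12 mL; sodium succinate 2.86 mL; Tris-HCl 1.67 mL; L-lysine hydrochloride 11.61 mg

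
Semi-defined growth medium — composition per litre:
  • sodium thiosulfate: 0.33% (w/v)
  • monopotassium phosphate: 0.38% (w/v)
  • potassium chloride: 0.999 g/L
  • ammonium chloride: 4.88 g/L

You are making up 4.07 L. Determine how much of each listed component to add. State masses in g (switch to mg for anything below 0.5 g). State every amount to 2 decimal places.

sodium thiosulfate 13.43 g; monopotassium phosphate 15.47 g; potassium chloride 4.07 g; ammonium chloride 19.86 g

Scale factor relative to 1 L: 4.07.
sodium thiosulfate: 0.33% w/v = 3.3 g/L → 3.3 × 4.07 L = 13.43 g
monopotassium phosphate: 0.38% w/v = 3.8 g/L → 3.8 × 4.07 L = 15.47 g
potassium chloride: 0.999 g/L × 4.07 L = 4.07 g
ammonium chloride: 4.88 g/L × 4.07 L = 19.86 g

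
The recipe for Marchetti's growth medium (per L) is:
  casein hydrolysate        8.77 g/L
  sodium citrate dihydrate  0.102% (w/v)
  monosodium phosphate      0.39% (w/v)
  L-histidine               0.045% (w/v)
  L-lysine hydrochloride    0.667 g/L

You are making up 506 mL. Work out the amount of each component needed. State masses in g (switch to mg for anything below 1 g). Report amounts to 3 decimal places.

casein hydrolysate 4.438 g; sodium citrate dihydrate 516.120 mg; monosodium phosphate 1.973 g; L-histidine 227.700 mg; L-lysine hydrochloride 337.502 mg

Scale factor relative to 1 L: 0.506.
casein hydrolysate: 8.77 g/L × 0.506 L = 4.438 g
sodium citrate dihydrate: 0.102% w/v = 1.02 g/L → 1.02 × 0.506 L = 0.51612 g = 516.120 mg
monosodium phosphate: 0.39% w/v = 3.9 g/L → 3.9 × 0.506 L = 1.973 g
L-histidine: 0.045% w/v = 0.45 g/L → 0.45 × 0.506 L = 0.2277 g = 227.700 mg
L-lysine hydrochloride: 0.667 g/L × 0.506 L = 0.337502 g = 337.502 mg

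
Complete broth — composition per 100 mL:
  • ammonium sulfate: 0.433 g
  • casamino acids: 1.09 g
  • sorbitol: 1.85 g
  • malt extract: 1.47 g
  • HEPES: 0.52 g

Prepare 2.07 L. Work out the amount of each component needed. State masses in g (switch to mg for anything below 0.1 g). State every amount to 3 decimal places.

ammonium sulfate 8.963 g; casamino acids 22.563 g; sorbitol 38.295 g; malt extract 30.429 g; HEPES 10.764 g

Scale factor = 2070 mL / 100 mL = 20.7.
ammonium sulfate: 0.433 g × (2070 mL / 100 mL) = 8.963 g
casamino acids: 1.09 g × (2070 mL / 100 mL) = 22.563 g
sorbitol: 1.85 g × (2070 mL / 100 mL) = 38.295 g
malt extract: 1.47 g × (2070 mL / 100 mL) = 30.429 g
HEPES: 0.52 g × (2070 mL / 100 mL) = 10.764 g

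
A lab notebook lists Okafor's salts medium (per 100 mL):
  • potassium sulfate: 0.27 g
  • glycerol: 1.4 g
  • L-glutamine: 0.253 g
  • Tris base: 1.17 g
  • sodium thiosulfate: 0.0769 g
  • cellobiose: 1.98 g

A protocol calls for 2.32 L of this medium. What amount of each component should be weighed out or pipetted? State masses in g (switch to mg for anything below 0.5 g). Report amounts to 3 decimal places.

potassium sulfate 6.264 g; glycerol 32.480 g; L-glutamine 5.870 g; Tris base 27.144 g; sodium thiosulfate 1.784 g; cellobiose 45.936 g

Ratio of target to recipe volume: 2320 / 100 = 23.2.
potassium sulfate: 0.27 g × (2320 mL / 100 mL) = 6.264 g
glycerol: 1.4 g × (2320 mL / 100 mL) = 32.480 g
L-glutamine: 0.253 g × (2320 mL / 100 mL) = 5.870 g
Tris base: 1.17 g × (2320 mL / 100 mL) = 27.144 g
sodium thiosulfate: 0.0769 g × (2320 mL / 100 mL) = 1.784 g
cellobiose: 1.98 g × (2320 mL / 100 mL) = 45.936 g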